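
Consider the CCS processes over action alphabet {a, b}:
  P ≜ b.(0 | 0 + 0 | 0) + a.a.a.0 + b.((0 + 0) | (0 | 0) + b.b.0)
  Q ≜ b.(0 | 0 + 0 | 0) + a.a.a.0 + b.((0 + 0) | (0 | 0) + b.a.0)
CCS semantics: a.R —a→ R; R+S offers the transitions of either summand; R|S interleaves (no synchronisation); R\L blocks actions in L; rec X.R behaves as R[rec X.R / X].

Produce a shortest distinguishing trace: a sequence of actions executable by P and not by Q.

bbb

LTS(P): 7 reachable states
  m0 = b.(0 | 0 + 0 | 0) + a.a.a.0 + b.((0 + 0) | (0 | 0) + b.b.0) → =a=> m1, =b=> m2, =b=> m3
  m1 = a.a.0 → =a=> m4
  m2 = (0 + 0) | (0 | 0) + b.b.0 → =b=> m5
  m3 = 0 | 0 + 0 | 0 → deadlocked
  m4 = a.0 → =a=> m6
  m5 = b.0 → =b=> m6
  m6 = 0 → deadlocked
LTS(Q): 6 reachable states
  n0 = b.(0 | 0 + 0 | 0) + a.a.a.0 + b.((0 + 0) | (0 | 0) + b.a.0) → =a=> n1, =b=> n2, =b=> n3
  n1 = a.a.0 → =a=> n4
  n2 = (0 + 0) | (0 | 0) + b.a.0 → =b=> n4
  n3 = 0 | 0 + 0 | 0 → deadlocked
  n4 = a.0 → =a=> n5
  n5 = 0 → deadlocked
Run σ = ⟨bbb⟩ on P: start {m0}
  [1] b ⇒ {m2, m3}
  [2] b ⇒ {m5}
  [3] b ⇒ {m6}
  ✓ P
Run σ = ⟨bbb⟩ on Q: start {n0}
  [1] b ⇒ {n2, n3}
  [2] b ⇒ {n4}
  [3] b ⇒ ∅  — Q cannot continue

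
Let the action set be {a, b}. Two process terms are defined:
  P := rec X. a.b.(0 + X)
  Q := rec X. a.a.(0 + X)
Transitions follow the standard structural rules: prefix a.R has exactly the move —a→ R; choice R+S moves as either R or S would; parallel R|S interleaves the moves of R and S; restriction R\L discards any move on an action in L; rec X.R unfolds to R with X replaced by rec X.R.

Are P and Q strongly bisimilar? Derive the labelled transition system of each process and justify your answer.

NO

P's transition system — 3 states:
  m0 = rec X. a.b.(0 + X) | ··a··> m1
  m1 = b.(0 + (rec X. a.b.(0 + X))) | ··b··> m2
  m2 = 0 + (rec X. a.b.(0 + X)) | ··a··> m1
Q's transition system — 3 states:
  n0 = rec X. a.a.(0 + X) | ··a··> n1
  n1 = a.(0 + (rec X. a.a.(0 + X))) | ··a··> n2
  n2 = 0 + (rec X. a.a.(0 + X)) | ··a··> n1
Partition-refinement fixed point:
  B0 = {m0, m2}
  B1 = {m1}
  B2 = {n0, n1, n2}
m0 ∈ B0, n0 ∈ B2 → different blocks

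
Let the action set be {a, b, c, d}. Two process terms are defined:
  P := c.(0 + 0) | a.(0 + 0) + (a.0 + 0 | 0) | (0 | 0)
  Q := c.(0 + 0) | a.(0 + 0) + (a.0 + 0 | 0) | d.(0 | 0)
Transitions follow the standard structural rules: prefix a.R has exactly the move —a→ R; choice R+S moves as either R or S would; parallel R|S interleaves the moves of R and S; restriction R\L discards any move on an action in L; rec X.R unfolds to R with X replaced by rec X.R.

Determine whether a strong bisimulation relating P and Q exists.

P ≁ Q

P's transition system — 5 states:
  u0 = c.(0 + 0) | a.(0 + 0) + (a.0 + 0 | 0) | (0 | 0) has moves =a=> u1, =a=> u2, =c=> u3
  u1 = 0 | (0 | 0) has moves ∅
  u2 = c.(0 + 0) | (0 + 0) has moves =c=> u4
  u3 = (0 + 0) | a.(0 + 0) has moves =a=> u4
  u4 = (0 + 0) | (0 + 0) has moves ∅
Q's transition system — 7 states:
  v0 = c.(0 + 0) | a.(0 + 0) + (a.0 + 0 | 0) | d.(0 | 0) has moves =a=> v1, =a=> v2, =c=> v3, =d=> v4
  v1 = 0 | d.(0 | 0) has moves =d=> v5
  v2 = c.(0 + 0) | (0 + 0) has moves =c=> v6
  v3 = (0 + 0) | a.(0 + 0) has moves =a=> v6
  v4 = (a.0 + 0 | 0) | (0 | 0) has moves =a=> v5
  v5 = 0 | (0 | 0) has moves ∅
  v6 = (0 + 0) | (0 + 0) has moves ∅
Coarsest stable partition (strong bisimilarity classes):
  B0 = {u0}
  B1 = {u1, u4, v5, v6}
  B2 = {u3, v3, v4}
  B3 = {u2, v2}
  B4 = {v0}
  B5 = {v1}
u0 ∈ B0, v0 ∈ B4 → different blocks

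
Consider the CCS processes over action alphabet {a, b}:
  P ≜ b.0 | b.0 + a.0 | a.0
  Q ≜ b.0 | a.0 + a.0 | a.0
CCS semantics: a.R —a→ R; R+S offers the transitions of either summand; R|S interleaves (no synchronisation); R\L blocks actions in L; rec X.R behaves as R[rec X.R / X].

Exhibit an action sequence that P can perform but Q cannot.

bb

LTS(P): 6 reachable states
  u0 = b.0 | b.0 + a.0 | a.0 ⊢ ··a··> u1, ··a··> u2, ··b··> u3, ··b··> u4
  u1 = 0 | a.0 ⊢ ··a··> u5
  u2 = a.0 | 0 ⊢ ··a··> u5
  u3 = 0 | b.0 ⊢ ··b··> u5
  u4 = b.0 | 0 ⊢ ··b··> u5
  u5 = 0 | 0 ⊢ ∅
LTS(Q): 5 reachable states
  v0 = b.0 | a.0 + a.0 | a.0 ⊢ ··a··> v1, ··a··> v2, ··a··> v3, ··b··> v1
  v1 = 0 | a.0 ⊢ ··a··> v4
  v2 = a.0 | 0 ⊢ ··a··> v4
  v3 = b.0 | 0 ⊢ ··b··> v4
  v4 = 0 | 0 ⊢ ∅
Trace ⟨bb⟩ through P, begin at {u0}:
  after b @ step 1: {u3, u4}
  after b @ step 2: {u5}
  — P admits the full trace.
Trace ⟨bb⟩ through Q, begin at {v0}:
  after b @ step 1: {v1}
  after b @ step 2: no successor for Q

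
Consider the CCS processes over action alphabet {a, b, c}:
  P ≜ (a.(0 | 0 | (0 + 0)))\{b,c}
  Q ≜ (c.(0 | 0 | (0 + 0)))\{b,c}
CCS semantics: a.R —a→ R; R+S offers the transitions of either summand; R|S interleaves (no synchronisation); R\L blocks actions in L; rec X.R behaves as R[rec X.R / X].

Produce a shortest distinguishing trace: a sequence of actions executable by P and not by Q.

LTS(P): 2 reachable states
  u0 = (a.(0 | 0 | (0 + 0)))\{b,c} :: =a=> u1
  u1 = (0 | 0 | (0 + 0))\{b,c} :: ·
LTS(Q): 1 reachable states
  v0 = (c.(0 | 0 | (0 + 0)))\{b,c} :: ·
Trace ⟨a⟩ through P, begin at {u0}:
  [1] a ⇒ {u1}
  P completes σ.
Trace ⟨a⟩ through Q, begin at {v0}:
  [1] a ⇒ ∅ (Q stuck)

a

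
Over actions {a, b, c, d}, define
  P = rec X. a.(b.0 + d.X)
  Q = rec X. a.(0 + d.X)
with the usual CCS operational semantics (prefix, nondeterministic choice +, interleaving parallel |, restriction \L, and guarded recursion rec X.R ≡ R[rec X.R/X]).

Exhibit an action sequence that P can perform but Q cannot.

ab

P's transition system — 3 states:
  u0 = rec X. a.(b.0 + d.X) ⊢ ··a··> u1
  u1 = b.0 + d.(rec X. a.(b.0 + d.X)) ⊢ ··b··> u2, ··d··> u0
  u2 = 0 ⊢ ·
Q's transition system — 2 states:
  v0 = rec X. a.(0 + d.X) ⊢ ··a··> v1
  v1 = 0 + d.(rec X. a.(0 + d.X)) ⊢ ··d··> v0
Trace ⟨ab⟩ through P, begin at {u0}:
  step 1 (a): {u1}
  step 2 (b): {u2}
  P completes σ.
Trace ⟨ab⟩ through Q, begin at {v0}:
  step 1 (a): {v1}
  step 2 (b): ∅ (Q stuck)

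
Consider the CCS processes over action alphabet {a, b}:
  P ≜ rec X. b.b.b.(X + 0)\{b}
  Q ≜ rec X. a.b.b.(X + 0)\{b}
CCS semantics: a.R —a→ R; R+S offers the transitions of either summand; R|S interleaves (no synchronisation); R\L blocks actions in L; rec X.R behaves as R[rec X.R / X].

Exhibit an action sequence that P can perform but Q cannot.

Reachable graph of P (4 states):
  s0 = rec X. b.b.b.(X + 0)\{b} → --b--▸ s1
  s1 = b.b.((rec X. b.b.b.(X + 0)\{b}) + 0)\{b} → --b--▸ s2
  s2 = b.((rec X. b.b.b.(X + 0)\{b}) + 0)\{b} → --b--▸ s3
  s3 = ((rec X. b.b.b.(X + 0)\{b}) + 0)\{b} → (no moves)
Reachable graph of Q (5 states):
  t0 = rec X. a.b.b.(X + 0)\{b} → --a--▸ t1
  t1 = b.b.((rec X. a.b.b.(X + 0)\{b}) + 0)\{b} → --b--▸ t2
  t2 = b.((rec X. a.b.b.(X + 0)\{b}) + 0)\{b} → --b--▸ t3
  t3 = ((rec X. a.b.b.(X + 0)\{b}) + 0)\{b} → --a--▸ t4
  t4 = (b.b.((rec X. a.b.b.(X + 0)\{b}) + 0)\{b})\{b} → (no moves)
Executing b from P (initial set {s0}):
  step 1 (b): {s1}
  P completes σ.
Executing b from Q (initial set {t0}):
  step 1 (b): ∅  — Q cannot continue

b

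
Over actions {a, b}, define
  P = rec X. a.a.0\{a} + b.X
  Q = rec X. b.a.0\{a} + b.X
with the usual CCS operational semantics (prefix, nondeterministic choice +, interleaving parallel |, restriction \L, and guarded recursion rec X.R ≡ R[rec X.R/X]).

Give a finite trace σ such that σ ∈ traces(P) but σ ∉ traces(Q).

LTS(P): 3 reachable states
  p0 = rec X. a.a.0\{a} + b.X ⊢ =a=> p1, =b=> p0
  p1 = a.0\{a} ⊢ =a=> p2
  p2 = 0\{a} ⊢ ·
LTS(Q): 3 reachable states
  q0 = rec X. b.a.0\{a} + b.X ⊢ =b=> q0, =b=> q1
  q1 = a.0\{a} ⊢ =a=> q2
  q2 = 0\{a} ⊢ ·
Executing a from P (initial set {p0}):
  step 1 (a): {p1}
  P completes σ.
Executing a from Q (initial set {q0}):
  step 1 (a): no successor for Q

a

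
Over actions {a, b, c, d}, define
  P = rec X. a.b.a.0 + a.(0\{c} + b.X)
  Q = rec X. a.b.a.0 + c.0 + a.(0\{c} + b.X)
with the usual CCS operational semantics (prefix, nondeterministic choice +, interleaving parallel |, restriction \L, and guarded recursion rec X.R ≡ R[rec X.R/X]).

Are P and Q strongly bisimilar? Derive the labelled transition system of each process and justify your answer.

P's transition system — 5 states:
  m0 = rec X. a.b.a.0 + a.(0\{c} + b.X) | —a→ m1, —a→ m2
  m1 = 0\{c} + b.(rec X. a.b.a.0 + a.(0\{c} + b.X)) | —b→ m0
  m2 = b.a.0 | —b→ m3
  m3 = a.0 | —a→ m4
  m4 = 0 | (no moves)
Q's transition system — 5 states:
  n0 = rec X. a.b.a.0 + c.0 + a.(0\{c} + b.X) | —a→ n1, —a→ n2, —c→ n3
  n1 = 0\{c} + b.(rec X. a.b.a.0 + c.0 + a.(0\{c} + b.X)) | —b→ n0
  n2 = b.a.0 | —b→ n4
  n3 = 0 | (no moves)
  n4 = a.0 | —a→ n3
Coarsest stable partition (strong bisimilarity classes):
  B0 = {m0}
  B1 = {m1}
  B2 = {m2, n2}
  B3 = {m3, n4}
  B4 = {m4, n3}
  B5 = {n0}
  B6 = {n1}
m0 ∈ B0, n0 ∈ B5 → different blocks

NO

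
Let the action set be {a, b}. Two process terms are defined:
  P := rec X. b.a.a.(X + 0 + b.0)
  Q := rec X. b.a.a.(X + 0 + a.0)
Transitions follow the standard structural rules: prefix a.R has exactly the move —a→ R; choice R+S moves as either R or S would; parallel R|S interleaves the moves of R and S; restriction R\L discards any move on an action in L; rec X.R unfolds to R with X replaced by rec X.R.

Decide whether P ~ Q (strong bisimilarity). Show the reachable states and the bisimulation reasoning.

NO

LTS(P): 5 reachable states
  u0 = rec X. b.a.a.(X + 0 + b.0) :: ··b··> u1
  u1 = a.a.((rec X. b.a.a.(X + 0 + b.0)) + 0 + b.0) :: ··a··> u2
  u2 = a.((rec X. b.a.a.(X + 0 + b.0)) + 0 + b.0) :: ··a··> u3
  u3 = (rec X. b.a.a.(X + 0 + b.0)) + 0 + b.0 :: ··b··> u1, ··b··> u4
  u4 = 0 :: ∅
LTS(Q): 5 reachable states
  v0 = rec X. b.a.a.(X + 0 + a.0) :: ··b··> v1
  v1 = a.a.((rec X. b.a.a.(X + 0 + a.0)) + 0 + a.0) :: ··a··> v2
  v2 = a.((rec X. b.a.a.(X + 0 + a.0)) + 0 + a.0) :: ··a··> v3
  v3 = (rec X. b.a.a.(X + 0 + a.0)) + 0 + a.0 :: ··a··> v4, ··b··> v1
  v4 = 0 :: ∅
Coarsest stable partition (strong bisimilarity classes):
  B0 = {u0}
  B1 = {u1}
  B2 = {u2}
  B3 = {u3}
  B4 = {u4, v4}
  B5 = {v0}
  B6 = {v1}
  B7 = {v2}
  B8 = {v3}
u0 ∈ B0, v0 ∈ B5 → different blocks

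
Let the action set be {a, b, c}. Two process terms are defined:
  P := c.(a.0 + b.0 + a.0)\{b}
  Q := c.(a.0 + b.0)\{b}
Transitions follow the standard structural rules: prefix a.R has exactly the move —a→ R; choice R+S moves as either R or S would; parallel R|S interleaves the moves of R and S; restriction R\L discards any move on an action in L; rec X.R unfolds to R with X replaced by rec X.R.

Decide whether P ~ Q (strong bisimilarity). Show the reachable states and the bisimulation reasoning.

P's transition system — 3 states:
  u0 = c.(a.0 + b.0 + a.0)\{b} has moves =c=> u1
  u1 = (a.0 + b.0 + a.0)\{b} has moves =a=> u2
  u2 = 0\{b} has moves (no moves)
Q's transition system — 3 states:
  v0 = c.(a.0 + b.0)\{b} has moves =c=> v1
  v1 = (a.0 + b.0)\{b} has moves =a=> v2
  v2 = 0\{b} has moves (no moves)
Partition-refinement fixed point:
  B0 = {u0, v0}
  B1 = {u1, v1}
  B2 = {u2, v2}
u0 ∈ B0, v0 ∈ B0 → same block

P ~ Q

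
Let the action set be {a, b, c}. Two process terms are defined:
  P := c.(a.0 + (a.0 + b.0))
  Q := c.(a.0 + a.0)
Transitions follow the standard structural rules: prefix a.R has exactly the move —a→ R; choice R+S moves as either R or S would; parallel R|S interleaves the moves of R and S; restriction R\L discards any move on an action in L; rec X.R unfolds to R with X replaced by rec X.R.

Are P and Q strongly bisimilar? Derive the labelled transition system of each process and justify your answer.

Reachable graph of P (3 states):
  s0 = c.(a.0 + (a.0 + b.0)) ⊢ =c=> s1
  s1 = a.0 + (a.0 + b.0) ⊢ =a=> s2, =b=> s2
  s2 = 0 ⊢ deadlocked
Reachable graph of Q (3 states):
  t0 = c.(a.0 + a.0) ⊢ =c=> t1
  t1 = a.0 + a.0 ⊢ =a=> t2
  t2 = 0 ⊢ deadlocked
Coarsest stable partition (strong bisimilarity classes):
  B0 = {s0}
  B1 = {s1}
  B2 = {s2, t2}
  B3 = {t0}
  B4 = {t1}
s0 ∈ B0, t0 ∈ B3 → different blocks

NO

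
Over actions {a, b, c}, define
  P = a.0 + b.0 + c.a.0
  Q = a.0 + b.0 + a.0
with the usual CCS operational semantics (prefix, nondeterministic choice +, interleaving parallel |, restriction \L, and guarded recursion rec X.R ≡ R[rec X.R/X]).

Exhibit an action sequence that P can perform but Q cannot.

c

LTS(P): 3 reachable states
  s0 = a.0 + b.0 + c.a.0 :: ··a··> s1, ··b··> s1, ··c··> s2
  s1 = 0 :: deadlocked
  s2 = a.0 :: ··a··> s1
LTS(Q): 2 reachable states
  t0 = a.0 + b.0 + a.0 :: ··a··> t1, ··b··> t1
  t1 = 0 :: deadlocked
Trace ⟨c⟩ through P, begin at {s0}:
  step 1 (c): {s2}
  ✓ P
Trace ⟨c⟩ through Q, begin at {t0}:
  step 1 (c): no successor for Q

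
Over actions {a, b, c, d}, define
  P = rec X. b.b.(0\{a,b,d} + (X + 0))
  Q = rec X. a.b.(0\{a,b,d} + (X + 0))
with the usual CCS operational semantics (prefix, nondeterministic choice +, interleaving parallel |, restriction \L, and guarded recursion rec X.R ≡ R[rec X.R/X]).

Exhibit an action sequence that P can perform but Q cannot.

b

Reachable graph of P (3 states):
  s0 = rec X. b.b.(0\{a,b,d} + (X + 0)) | -b-> s1
  s1 = b.(0\{a,b,d} + ((rec X. b.b.(0\{a,b,d} + (X + 0))) + 0)) | -b-> s2
  s2 = 0\{a,b,d} + ((rec X. b.b.(0\{a,b,d} + (X + 0))) + 0) | -b-> s1
Reachable graph of Q (3 states):
  t0 = rec X. a.b.(0\{a,b,d} + (X + 0)) | -a-> t1
  t1 = b.(0\{a,b,d} + ((rec X. a.b.(0\{a,b,d} + (X + 0))) + 0)) | -b-> t2
  t2 = 0\{a,b,d} + ((rec X. a.b.(0\{a,b,d} + (X + 0))) + 0) | -a-> t1
Trace ⟨b⟩ through P, begin at {s0}:
  [1] b ⇒ {s1}
  ✓ P
Trace ⟨b⟩ through Q, begin at {t0}:
  [1] b ⇒ ∅ (Q stuck)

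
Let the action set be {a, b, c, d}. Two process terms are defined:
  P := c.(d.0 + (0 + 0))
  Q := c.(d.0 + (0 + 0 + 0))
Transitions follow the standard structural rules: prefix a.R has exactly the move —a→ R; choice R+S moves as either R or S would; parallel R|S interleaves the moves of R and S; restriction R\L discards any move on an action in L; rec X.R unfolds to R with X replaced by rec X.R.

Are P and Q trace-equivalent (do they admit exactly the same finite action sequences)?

YES

LTS(P): 3 reachable states
  u0 = c.(d.0 + (0 + 0)) | --c--▸ u1
  u1 = d.0 + (0 + 0) | --d--▸ u2
  u2 = 0 | ·
LTS(Q): 3 reachable states
  v0 = c.(d.0 + (0 + 0 + 0)) | --c--▸ v1
  v1 = d.0 + (0 + 0 + 0) | --d--▸ v2
  v2 = 0 | ·
Coarsest stable partition (strong bisimilarity classes):
  B0 = {u0, v0}
  B1 = {u1, v1}
  B2 = {u2, v2}
u0 ∈ B0, v0 ∈ B0 → same block
Bisimilar ⇒ trace-equivalent.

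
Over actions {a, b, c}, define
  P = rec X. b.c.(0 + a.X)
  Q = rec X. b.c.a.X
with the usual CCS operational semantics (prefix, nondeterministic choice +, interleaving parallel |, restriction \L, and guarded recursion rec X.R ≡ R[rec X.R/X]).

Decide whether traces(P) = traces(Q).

P's transition system — 3 states:
  u0 = rec X. b.c.(0 + a.X) | =b=> u1
  u1 = c.(0 + a.(rec X. b.c.(0 + a.X))) | =c=> u2
  u2 = 0 + a.(rec X. b.c.(0 + a.X)) | =a=> u0
Q's transition system — 3 states:
  v0 = rec X. b.c.a.X | =b=> v1
  v1 = c.a.(rec X. b.c.a.X) | =c=> v2
  v2 = a.(rec X. b.c.a.X) | =a=> v0
Partition-refinement fixed point:
  B0 = {u0, v0}
  B1 = {u1, v1}
  B2 = {u2, v2}
u0 ∈ B0, v0 ∈ B0 → same block
Bisimilar ⇒ trace-equivalent.

traces(P) = traces(Q)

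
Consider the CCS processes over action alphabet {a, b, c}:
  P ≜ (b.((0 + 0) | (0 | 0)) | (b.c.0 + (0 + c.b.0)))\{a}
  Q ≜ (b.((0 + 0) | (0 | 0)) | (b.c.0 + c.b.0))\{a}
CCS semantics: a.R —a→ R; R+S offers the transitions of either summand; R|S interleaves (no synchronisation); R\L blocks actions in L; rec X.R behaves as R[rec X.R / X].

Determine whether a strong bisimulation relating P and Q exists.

P ~ Q

Reachable graph of P (8 states):
  u0 = (b.((0 + 0) | (0 | 0)) | (b.c.0 + (0 + c.b.0)))\{a} :: -b-> u1, -b-> u2, -c-> u3
  u1 = ((0 + 0) | (0 | 0) | (b.c.0 + (0 + c.b.0)))\{a} :: -b-> u4, -c-> u5
  u2 = (b.((0 + 0) | (0 | 0)) | c.0)\{a} :: -b-> u4, -c-> u6
  u3 = (b.((0 + 0) | (0 | 0)) | b.0)\{a} :: -b-> u5, -b-> u6
  u4 = ((0 + 0) | (0 | 0) | c.0)\{a} :: -c-> u7
  u5 = ((0 + 0) | (0 | 0) | b.0)\{a} :: -b-> u7
  u6 = (b.((0 + 0) | (0 | 0)) | 0)\{a} :: -b-> u7
  u7 = ((0 + 0) | (0 | 0) | 0)\{a} :: ·
Reachable graph of Q (8 states):
  v0 = (b.((0 + 0) | (0 | 0)) | (b.c.0 + c.b.0))\{a} :: -b-> v1, -b-> v2, -c-> v3
  v1 = ((0 + 0) | (0 | 0) | (b.c.0 + c.b.0))\{a} :: -b-> v4, -c-> v5
  v2 = (b.((0 + 0) | (0 | 0)) | c.0)\{a} :: -b-> v4, -c-> v6
  v3 = (b.((0 + 0) | (0 | 0)) | b.0)\{a} :: -b-> v5, -b-> v6
  v4 = ((0 + 0) | (0 | 0) | c.0)\{a} :: -c-> v7
  v5 = ((0 + 0) | (0 | 0) | b.0)\{a} :: -b-> v7
  v6 = (b.((0 + 0) | (0 | 0)) | 0)\{a} :: -b-> v7
  v7 = ((0 + 0) | (0 | 0) | 0)\{a} :: ·
Bisimilarity quotient blocks:
  B0 = {u0, v0}
  B1 = {u1, u2, v1, v2}
  B2 = {u5, u6, v5, v6}
  B3 = {u7, v7}
  B4 = {u4, v4}
  B5 = {u3, v3}
u0 ∈ B0, v0 ∈ B0 → same block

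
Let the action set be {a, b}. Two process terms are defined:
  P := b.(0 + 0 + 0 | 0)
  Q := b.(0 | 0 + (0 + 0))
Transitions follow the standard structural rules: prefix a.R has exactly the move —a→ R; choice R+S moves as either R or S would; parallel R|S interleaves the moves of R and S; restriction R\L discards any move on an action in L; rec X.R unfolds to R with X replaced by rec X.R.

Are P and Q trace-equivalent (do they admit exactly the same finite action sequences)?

traces(P) = traces(Q)

P's transition system — 2 states:
  p0 = b.(0 + 0 + 0 | 0) :: =b=> p1
  p1 = 0 + 0 + 0 | 0 :: (no moves)
Q's transition system — 2 states:
  q0 = b.(0 | 0 + (0 + 0)) :: =b=> q1
  q1 = 0 | 0 + (0 + 0) :: (no moves)
Bisimilarity quotient blocks:
  B0 = {p0, q0}
  B1 = {p1, q1}
p0 ∈ B0, q0 ∈ B0 → same block
Bisimilar ⇒ trace-equivalent.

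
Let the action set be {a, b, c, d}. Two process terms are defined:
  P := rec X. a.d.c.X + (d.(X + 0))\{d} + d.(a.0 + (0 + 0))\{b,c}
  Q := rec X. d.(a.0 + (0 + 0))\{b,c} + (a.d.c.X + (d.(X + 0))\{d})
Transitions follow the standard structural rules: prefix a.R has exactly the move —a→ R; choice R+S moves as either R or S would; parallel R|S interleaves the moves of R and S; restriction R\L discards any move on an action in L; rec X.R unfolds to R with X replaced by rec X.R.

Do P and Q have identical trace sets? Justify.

trace-equivalent

P's transition system — 5 states:
  m0 = rec X. a.d.c.X + (d.(X + 0))\{d} + d.(a.0 + (0 + 0))\{b,c} :: --a--▸ m1, --d--▸ m2
  m1 = d.c.(rec X. a.d.c.X + (d.(X + 0))\{d} + d.(a.0 + (0 + 0))\{b,c}) :: --d--▸ m3
  m2 = (a.0 + (0 + 0))\{b,c} :: --a--▸ m4
  m3 = c.(rec X. a.d.c.X + (d.(X + 0))\{d} + d.(a.0 + (0 + 0))\{b,c}) :: --c--▸ m0
  m4 = 0\{b,c} :: (no moves)
Q's transition system — 5 states:
  n0 = rec X. d.(a.0 + (0 + 0))\{b,c} + (a.d.c.X + (d.(X + 0))\{d}) :: --a--▸ n1, --d--▸ n2
  n1 = d.c.(rec X. d.(a.0 + (0 + 0))\{b,c} + (a.d.c.X + (d.(X + 0))\{d})) :: --d--▸ n3
  n2 = (a.0 + (0 + 0))\{b,c} :: --a--▸ n4
  n3 = c.(rec X. d.(a.0 + (0 + 0))\{b,c} + (a.d.c.X + (d.(X + 0))\{d})) :: --c--▸ n0
  n4 = 0\{b,c} :: (no moves)
Partition-refinement fixed point:
  B0 = {m0, n0}
  B1 = {m2, n2}
  B2 = {m4, n4}
  B3 = {m1, n1}
  B4 = {m3, n3}
m0 ∈ B0, n0 ∈ B0 → same block
Bisimilar ⇒ trace-equivalent.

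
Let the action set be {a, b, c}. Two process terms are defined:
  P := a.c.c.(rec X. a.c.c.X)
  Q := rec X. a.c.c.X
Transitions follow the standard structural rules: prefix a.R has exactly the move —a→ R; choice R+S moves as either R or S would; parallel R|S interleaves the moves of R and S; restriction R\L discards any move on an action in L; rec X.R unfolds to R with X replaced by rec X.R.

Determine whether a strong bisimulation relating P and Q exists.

P ~ Q

P's transition system — 4 states:
  p0 = a.c.c.(rec X. a.c.c.X) ⊢ --a--▸ p1
  p1 = c.c.(rec X. a.c.c.X) ⊢ --c--▸ p2
  p2 = c.(rec X. a.c.c.X) ⊢ --c--▸ p3
  p3 = rec X. a.c.c.X ⊢ --a--▸ p1
Q's transition system — 3 states:
  q0 = rec X. a.c.c.X ⊢ --a--▸ q1
  q1 = c.c.(rec X. a.c.c.X) ⊢ --c--▸ q2
  q2 = c.(rec X. a.c.c.X) ⊢ --c--▸ q0
Bisimilarity quotient blocks:
  B0 = {p0, p3, q0}
  B1 = {p1, q1}
  B2 = {p2, q2}
p0 ∈ B0, q0 ∈ B0 → same block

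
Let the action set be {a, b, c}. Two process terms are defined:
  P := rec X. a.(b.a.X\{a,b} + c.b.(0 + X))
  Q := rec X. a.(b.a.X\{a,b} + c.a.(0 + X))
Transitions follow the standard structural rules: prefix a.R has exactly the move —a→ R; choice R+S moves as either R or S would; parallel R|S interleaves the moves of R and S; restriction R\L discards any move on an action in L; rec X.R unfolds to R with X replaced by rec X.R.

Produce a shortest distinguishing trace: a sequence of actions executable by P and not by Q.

acb

Reachable graph of P (6 states):
  s0 = rec X. a.(b.a.X\{a,b} + c.b.(0 + X)) ⊢ --a--▸ s1
  s1 = b.a.(rec X. a.(b.a.X\{a,b} + c.b.(0 + X)))\{a,b} + c.b.(0 + (rec X. a.(b.a.X\{a,b} + c.b.(0 + X)))) ⊢ --b--▸ s2, --c--▸ s3
  s2 = a.(rec X. a.(b.a.X\{a,b} + c.b.(0 + X)))\{a,b} ⊢ --a--▸ s4
  s3 = b.(0 + (rec X. a.(b.a.X\{a,b} + c.b.(0 + X)))) ⊢ --b--▸ s5
  s4 = (rec X. a.(b.a.X\{a,b} + c.b.(0 + X)))\{a,b} ⊢ ∅
  s5 = 0 + (rec X. a.(b.a.X\{a,b} + c.b.(0 + X))) ⊢ --a--▸ s1
Reachable graph of Q (6 states):
  t0 = rec X. a.(b.a.X\{a,b} + c.a.(0 + X)) ⊢ --a--▸ t1
  t1 = b.a.(rec X. a.(b.a.X\{a,b} + c.a.(0 + X)))\{a,b} + c.a.(0 + (rec X. a.(b.a.X\{a,b} + c.a.(0 + X)))) ⊢ --b--▸ t2, --c--▸ t3
  t2 = a.(rec X. a.(b.a.X\{a,b} + c.a.(0 + X)))\{a,b} ⊢ --a--▸ t4
  t3 = a.(0 + (rec X. a.(b.a.X\{a,b} + c.a.(0 + X)))) ⊢ --a--▸ t5
  t4 = (rec X. a.(b.a.X\{a,b} + c.a.(0 + X)))\{a,b} ⊢ ∅
  t5 = 0 + (rec X. a.(b.a.X\{a,b} + c.a.(0 + X))) ⊢ --a--▸ t1
Trace ⟨acb⟩ through P, begin at {s0}:
  after a @ step 1: {s1}
  after c @ step 2: {s3}
  after b @ step 3: {s5}
  — P admits the full trace.
Trace ⟨acb⟩ through Q, begin at {t0}:
  after a @ step 1: {t1}
  after c @ step 2: {t3}
  after b @ step 3: no successor for Q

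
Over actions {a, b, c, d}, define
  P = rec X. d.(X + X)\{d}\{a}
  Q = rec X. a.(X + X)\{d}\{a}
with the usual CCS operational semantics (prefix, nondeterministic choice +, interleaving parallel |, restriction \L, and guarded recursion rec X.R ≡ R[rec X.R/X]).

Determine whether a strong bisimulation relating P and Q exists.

not bisimilar

LTS(P): 2 reachable states
  p0 = rec X. d.(X + X)\{d}\{a} ⊢ --d--▸ p1
  p1 = ((rec X. d.(X + X)\{d}\{a}) + (rec X. d.(X + X)\{d}\{a}))\{d}\{a} ⊢ (no moves)
LTS(Q): 2 reachable states
  q0 = rec X. a.(X + X)\{d}\{a} ⊢ --a--▸ q1
  q1 = ((rec X. a.(X + X)\{d}\{a}) + (rec X. a.(X + X)\{d}\{a}))\{d}\{a} ⊢ (no moves)
Bisimilarity quotient blocks:
  B0 = {p0}
  B1 = {p1, q1}
  B2 = {q0}
p0 ∈ B0, q0 ∈ B2 → different blocks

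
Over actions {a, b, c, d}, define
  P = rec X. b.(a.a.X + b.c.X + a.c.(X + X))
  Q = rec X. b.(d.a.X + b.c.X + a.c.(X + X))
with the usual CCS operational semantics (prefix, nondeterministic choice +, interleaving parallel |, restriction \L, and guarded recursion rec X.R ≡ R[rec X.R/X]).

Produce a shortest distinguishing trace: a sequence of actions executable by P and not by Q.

LTS(P): 6 reachable states
  u0 = rec X. b.(a.a.X + b.c.X + a.c.(X + X)) ⊢ -b-> u1
  u1 = a.a.(rec X. b.(a.a.X + b.c.X + a.c.(X + X))) + b.c.(rec X. b.(a.a.X + b.c.X + a.c.(X + X))) + a.c.((rec X. b.(a.a.X + b.c.X + a.c.(X + X))) + (rec X. b.(a.a.X + b.c.X + a.c.(X + X)))) ⊢ -a-> u2, -a-> u3, -b-> u4
  u2 = a.(rec X. b.(a.a.X + b.c.X + a.c.(X + X))) ⊢ -a-> u0
  u3 = c.((rec X. b.(a.a.X + b.c.X + a.c.(X + X))) + (rec X. b.(a.a.X + b.c.X + a.c.(X + X)))) ⊢ -c-> u5
  u4 = c.(rec X. b.(a.a.X + b.c.X + a.c.(X + X))) ⊢ -c-> u0
  u5 = (rec X. b.(a.a.X + b.c.X + a.c.(X + X))) + (rec X. b.(a.a.X + b.c.X + a.c.(X + X))) ⊢ -b-> u1
LTS(Q): 6 reachable states
  v0 = rec X. b.(d.a.X + b.c.X + a.c.(X + X)) ⊢ -b-> v1
  v1 = d.a.(rec X. b.(d.a.X + b.c.X + a.c.(X + X))) + b.c.(rec X. b.(d.a.X + b.c.X + a.c.(X + X))) + a.c.((rec X. b.(d.a.X + b.c.X + a.c.(X + X))) + (rec X. b.(d.a.X + b.c.X + a.c.(X + X)))) ⊢ -a-> v2, -b-> v3, -d-> v4
  v2 = c.((rec X. b.(d.a.X + b.c.X + a.c.(X + X))) + (rec X. b.(d.a.X + b.c.X + a.c.(X + X)))) ⊢ -c-> v5
  v3 = c.(rec X. b.(d.a.X + b.c.X + a.c.(X + X))) ⊢ -c-> v0
  v4 = a.(rec X. b.(d.a.X + b.c.X + a.c.(X + X))) ⊢ -a-> v0
  v5 = (rec X. b.(d.a.X + b.c.X + a.c.(X + X))) + (rec X. b.(d.a.X + b.c.X + a.c.(X + X))) ⊢ -b-> v1
Trace ⟨baa⟩ through P, begin at {u0}:
  [1] b ⇒ {u1}
  [2] a ⇒ {u2, u3}
  [3] a ⇒ {u0}
  ✓ P
Trace ⟨baa⟩ through Q, begin at {v0}:
  [1] b ⇒ {v1}
  [2] a ⇒ {v2}
  [3] a ⇒ ∅  — Q cannot continue

baa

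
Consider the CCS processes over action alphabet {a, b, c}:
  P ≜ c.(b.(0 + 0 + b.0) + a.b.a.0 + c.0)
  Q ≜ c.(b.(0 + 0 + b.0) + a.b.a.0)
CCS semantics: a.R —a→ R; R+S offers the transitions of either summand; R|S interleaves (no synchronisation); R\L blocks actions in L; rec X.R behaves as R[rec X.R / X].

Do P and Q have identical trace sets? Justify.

P's transition system — 6 states:
  p0 = c.(b.(0 + 0 + b.0) + a.b.a.0 + c.0) ⊢ =c=> p1
  p1 = b.(0 + 0 + b.0) + a.b.a.0 + c.0 ⊢ =a=> p2, =b=> p3, =c=> p4
  p2 = b.a.0 ⊢ =b=> p5
  p3 = 0 + 0 + b.0 ⊢ =b=> p4
  p4 = 0 ⊢ deadlocked
  p5 = a.0 ⊢ =a=> p4
Q's transition system — 6 states:
  q0 = c.(b.(0 + 0 + b.0) + a.b.a.0) ⊢ =c=> q1
  q1 = b.(0 + 0 + b.0) + a.b.a.0 ⊢ =a=> q2, =b=> q3
  q2 = b.a.0 ⊢ =b=> q4
  q3 = 0 + 0 + b.0 ⊢ =b=> q5
  q4 = a.0 ⊢ =a=> q5
  q5 = 0 ⊢ deadlocked
Run σ = ⟨cc⟩ on P: start {p0}
  step 1 (c): {p1}
  step 2 (c): {p4}
  — P admits the full trace.
Run σ = ⟨cc⟩ on Q: start {q0}
  step 1 (c): {q1}
  step 2 (c): ∅  — Q cannot continue

trace-distinct — witness ⟨cc⟩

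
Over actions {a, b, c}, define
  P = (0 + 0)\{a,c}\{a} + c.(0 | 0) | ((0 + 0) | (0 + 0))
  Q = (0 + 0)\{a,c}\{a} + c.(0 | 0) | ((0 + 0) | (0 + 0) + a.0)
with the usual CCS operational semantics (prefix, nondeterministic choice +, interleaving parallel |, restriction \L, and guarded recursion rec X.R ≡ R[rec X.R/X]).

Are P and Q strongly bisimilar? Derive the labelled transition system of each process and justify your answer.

Reachable graph of P (2 states):
  p0 = (0 + 0)\{a,c}\{a} + c.(0 | 0) | ((0 + 0) | (0 + 0)) has moves -c-> p1
  p1 = 0 | 0 | ((0 + 0) | (0 + 0)) has moves ·
Reachable graph of Q (4 states):
  q0 = (0 + 0)\{a,c}\{a} + c.(0 | 0) | ((0 + 0) | (0 + 0) + a.0) has moves -a-> q1, -c-> q2
  q1 = c.(0 | 0) | 0 has moves -c-> q3
  q2 = 0 | 0 | ((0 + 0) | (0 + 0) + a.0) has moves -a-> q3
  q3 = 0 | 0 | 0 has moves ·
Partition-refinement fixed point:
  B0 = {p0, q1}
  B1 = {p1, q3}
  B2 = {q0}
  B3 = {q2}
p0 ∈ B0, q0 ∈ B2 → different blocks

P ≁ Q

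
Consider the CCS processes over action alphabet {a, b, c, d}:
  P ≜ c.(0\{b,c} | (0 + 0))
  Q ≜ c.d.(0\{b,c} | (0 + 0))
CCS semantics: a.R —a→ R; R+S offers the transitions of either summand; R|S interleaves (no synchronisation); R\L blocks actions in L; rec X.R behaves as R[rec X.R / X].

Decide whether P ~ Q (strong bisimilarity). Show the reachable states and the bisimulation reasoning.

LTS(P): 2 reachable states
  s0 = c.(0\{b,c} | (0 + 0)) ⊢ —c→ s1
  s1 = 0\{b,c} | (0 + 0) ⊢ deadlocked
LTS(Q): 3 reachable states
  t0 = c.d.(0\{b,c} | (0 + 0)) ⊢ —c→ t1
  t1 = d.(0\{b,c} | (0 + 0)) ⊢ —d→ t2
  t2 = 0\{b,c} | (0 + 0) ⊢ deadlocked
Partition-refinement fixed point:
  B0 = {s0}
  B1 = {s1, t2}
  B2 = {t0}
  B3 = {t1}
s0 ∈ B0, t0 ∈ B2 → different blocks

NO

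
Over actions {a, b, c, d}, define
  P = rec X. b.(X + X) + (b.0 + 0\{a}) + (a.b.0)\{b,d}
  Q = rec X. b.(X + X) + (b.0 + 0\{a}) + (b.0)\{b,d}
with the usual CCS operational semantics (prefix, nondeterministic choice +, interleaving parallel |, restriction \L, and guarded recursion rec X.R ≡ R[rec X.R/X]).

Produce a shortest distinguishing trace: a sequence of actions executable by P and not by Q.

Reachable graph of P (4 states):
  u0 = rec X. b.(X + X) + (b.0 + 0\{a}) + (a.b.0)\{b,d} ⊢ --a--▸ u1, --b--▸ u2, --b--▸ u3
  u1 = (b.0)\{b,d} ⊢ ·
  u2 = (rec X. b.(X + X) + (b.0 + 0\{a}) + (a.b.0)\{b,d}) + (rec X. b.(X + X) + (b.0 + 0\{a}) + (a.b.0)\{b,d}) ⊢ --a--▸ u1, --b--▸ u2, --b--▸ u3
  u3 = 0 ⊢ ·
Reachable graph of Q (3 states):
  v0 = rec X. b.(X + X) + (b.0 + 0\{a}) + (b.0)\{b,d} ⊢ --b--▸ v1, --b--▸ v2
  v1 = (rec X. b.(X + X) + (b.0 + 0\{a}) + (b.0)\{b,d}) + (rec X. b.(X + X) + (b.0 + 0\{a}) + (b.0)\{b,d}) ⊢ --b--▸ v1, --b--▸ v2
  v2 = 0 ⊢ ·
Run σ = ⟨a⟩ on P: start {u0}
  [1] a ⇒ {u1}
  ✓ P
Run σ = ⟨a⟩ on Q: start {v0}
  [1] a ⇒ ∅ (Q stuck)

a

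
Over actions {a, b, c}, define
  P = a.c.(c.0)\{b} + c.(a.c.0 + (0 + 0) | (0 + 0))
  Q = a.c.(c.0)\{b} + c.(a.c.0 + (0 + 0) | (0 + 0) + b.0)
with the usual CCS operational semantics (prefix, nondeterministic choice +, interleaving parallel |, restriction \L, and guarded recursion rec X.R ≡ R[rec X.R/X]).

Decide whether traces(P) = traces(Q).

P's transition system — 7 states:
  m0 = a.c.(c.0)\{b} + c.(a.c.0 + (0 + 0) | (0 + 0)) ⊢ ··a··> m1, ··c··> m2
  m1 = c.(c.0)\{b} ⊢ ··c··> m3
  m2 = a.c.0 + (0 + 0) | (0 + 0) ⊢ ··a··> m4
  m3 = (c.0)\{b} ⊢ ··c··> m5
  m4 = c.0 ⊢ ··c··> m6
  m5 = 0\{b} ⊢ deadlocked
  m6 = 0 ⊢ deadlocked
Q's transition system — 7 states:
  n0 = a.c.(c.0)\{b} + c.(a.c.0 + (0 + 0) | (0 + 0) + b.0) ⊢ ··a··> n1, ··c··> n2
  n1 = c.(c.0)\{b} ⊢ ··c··> n3
  n2 = a.c.0 + (0 + 0) | (0 + 0) + b.0 ⊢ ··a··> n4, ··b··> n5
  n3 = (c.0)\{b} ⊢ ··c··> n6
  n4 = c.0 ⊢ ··c··> n5
  n5 = 0 ⊢ deadlocked
  n6 = 0\{b} ⊢ deadlocked
Trace ⟨cb⟩ through Q, begin at {n0}:
  after c @ step 1: {n2}
  after b @ step 2: {n5}
  Q completes σ.
Trace ⟨cb⟩ through P, begin at {m0}:
  after c @ step 1: {m2}
  after b @ step 2: ∅  — P cannot continue

NO — witness ⟨cb⟩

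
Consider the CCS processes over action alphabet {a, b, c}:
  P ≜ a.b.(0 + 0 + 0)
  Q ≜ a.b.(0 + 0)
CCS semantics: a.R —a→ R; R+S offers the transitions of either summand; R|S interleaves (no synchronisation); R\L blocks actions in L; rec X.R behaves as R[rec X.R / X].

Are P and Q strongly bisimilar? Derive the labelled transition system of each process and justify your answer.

Reachable graph of P (3 states):
  s0 = a.b.(0 + 0 + 0) has moves =a=> s1
  s1 = b.(0 + 0 + 0) has moves =b=> s2
  s2 = 0 + 0 + 0 has moves stopped
Reachable graph of Q (3 states):
  t0 = a.b.(0 + 0) has moves =a=> t1
  t1 = b.(0 + 0) has moves =b=> t2
  t2 = 0 + 0 has moves stopped
Partition-refinement fixed point:
  B0 = {s0, t0}
  B1 = {s1, t1}
  B2 = {s2, t2}
s0 ∈ B0, t0 ∈ B0 → same block

P ~ Q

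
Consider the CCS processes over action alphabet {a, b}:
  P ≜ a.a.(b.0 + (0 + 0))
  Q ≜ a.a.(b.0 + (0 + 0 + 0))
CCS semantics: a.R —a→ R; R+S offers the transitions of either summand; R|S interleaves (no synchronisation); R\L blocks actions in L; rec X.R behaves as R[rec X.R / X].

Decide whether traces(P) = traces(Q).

traces(P) = traces(Q)

P's transition system — 4 states:
  p0 = a.a.(b.0 + (0 + 0)) has moves —a→ p1
  p1 = a.(b.0 + (0 + 0)) has moves —a→ p2
  p2 = b.0 + (0 + 0) has moves —b→ p3
  p3 = 0 has moves ∅
Q's transition system — 4 states:
  q0 = a.a.(b.0 + (0 + 0 + 0)) has moves —a→ q1
  q1 = a.(b.0 + (0 + 0 + 0)) has moves —a→ q2
  q2 = b.0 + (0 + 0 + 0) has moves —b→ q3
  q3 = 0 has moves ∅
Coarsest stable partition (strong bisimilarity classes):
  B0 = {p0, q0}
  B1 = {p1, q1}
  B2 = {p2, q2}
  B3 = {p3, q3}
p0 ∈ B0, q0 ∈ B0 → same block
Bisimilar ⇒ trace-equivalent.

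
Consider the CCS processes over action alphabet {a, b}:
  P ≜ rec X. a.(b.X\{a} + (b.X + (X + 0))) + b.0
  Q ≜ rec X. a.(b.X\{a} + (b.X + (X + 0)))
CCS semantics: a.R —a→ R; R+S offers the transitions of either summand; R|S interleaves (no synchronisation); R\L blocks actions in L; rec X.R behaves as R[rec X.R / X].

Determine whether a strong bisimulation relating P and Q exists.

LTS(P): 5 reachable states
  m0 = rec X. a.(b.X\{a} + (b.X + (X + 0))) + b.0 :: --a--▸ m1, --b--▸ m2
  m1 = b.(rec X. a.(b.X\{a} + (b.X + (X + 0))) + b.0)\{a} + (b.(rec X. a.(b.X\{a} + (b.X + (X + 0))) + b.0) + ((rec X. a.(b.X\{a} + (b.X + (X + 0))) + b.0) + 0)) :: --a--▸ m1, --b--▸ m0, --b--▸ m2, --b--▸ m3
  m2 = 0 :: (no moves)
  m3 = (rec X. a.(b.X\{a} + (b.X + (X + 0))) + b.0)\{a} :: --b--▸ m4
  m4 = 0\{a} :: (no moves)
LTS(Q): 3 reachable states
  n0 = rec X. a.(b.X\{a} + (b.X + (X + 0))) :: --a--▸ n1
  n1 = b.(rec X. a.(b.X\{a} + (b.X + (X + 0))))\{a} + (b.(rec X. a.(b.X\{a} + (b.X + (X + 0)))) + ((rec X. a.(b.X\{a} + (b.X + (X + 0)))) + 0)) :: --a--▸ n1, --b--▸ n0, --b--▸ n2
  n2 = (rec X. a.(b.X\{a} + (b.X + (X + 0))))\{a} :: (no moves)
Bisimilarity quotient blocks:
  B0 = {m0}
  B1 = {m1}
  B2 = {m3}
  B3 = {m2, m4, n2}
  B4 = {n0}
  B5 = {n1}
m0 ∈ B0, n0 ∈ B4 → different blocks

P ≁ Q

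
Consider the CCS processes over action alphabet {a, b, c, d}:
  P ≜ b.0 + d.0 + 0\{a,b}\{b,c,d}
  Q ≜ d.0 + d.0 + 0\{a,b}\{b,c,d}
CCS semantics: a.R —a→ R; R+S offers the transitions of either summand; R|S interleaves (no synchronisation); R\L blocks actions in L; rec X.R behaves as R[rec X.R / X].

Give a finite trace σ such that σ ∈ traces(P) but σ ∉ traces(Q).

LTS(P): 2 reachable states
  m0 = b.0 + d.0 + 0\{a,b}\{b,c,d} ⊢ --b--▸ m1, --d--▸ m1
  m1 = 0 ⊢ stopped
LTS(Q): 2 reachable states
  n0 = d.0 + d.0 + 0\{a,b}\{b,c,d} ⊢ --d--▸ n1
  n1 = 0 ⊢ stopped
Executing b from P (initial set {m0}):
  [1] b ⇒ {m1}
  ✓ P
Executing b from Q (initial set {n0}):
  [1] b ⇒ ∅ (Q stuck)

b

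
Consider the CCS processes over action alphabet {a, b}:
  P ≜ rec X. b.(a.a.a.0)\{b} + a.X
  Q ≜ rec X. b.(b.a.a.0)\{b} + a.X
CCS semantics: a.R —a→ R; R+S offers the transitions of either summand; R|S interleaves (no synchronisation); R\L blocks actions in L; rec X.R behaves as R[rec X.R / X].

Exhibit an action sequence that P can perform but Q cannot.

ba

LTS(P): 5 reachable states
  m0 = rec X. b.(a.a.a.0)\{b} + a.X has moves —a→ m0, —b→ m1
  m1 = (a.a.a.0)\{b} has moves —a→ m2
  m2 = (a.a.0)\{b} has moves —a→ m3
  m3 = (a.0)\{b} has moves —a→ m4
  m4 = 0\{b} has moves ∅
LTS(Q): 2 reachable states
  n0 = rec X. b.(b.a.a.0)\{b} + a.X has moves —a→ n0, —b→ n1
  n1 = (b.a.a.0)\{b} has moves ∅
Run σ = ⟨ba⟩ on P: start {m0}
  after b @ step 1: {m1}
  after a @ step 2: {m2}
  P completes σ.
Run σ = ⟨ba⟩ on Q: start {n0}
  after b @ step 1: {n1}
  after a @ step 2: ∅ (Q stuck)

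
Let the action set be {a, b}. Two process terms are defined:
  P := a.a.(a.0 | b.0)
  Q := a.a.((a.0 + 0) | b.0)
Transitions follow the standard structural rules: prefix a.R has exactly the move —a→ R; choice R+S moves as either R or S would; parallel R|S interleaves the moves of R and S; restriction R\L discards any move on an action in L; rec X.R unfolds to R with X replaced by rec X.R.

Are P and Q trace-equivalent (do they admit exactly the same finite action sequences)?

traces(P) = traces(Q)

Reachable graph of P (6 states):
  u0 = a.a.(a.0 | b.0) has moves =a=> u1
  u1 = a.(a.0 | b.0) has moves =a=> u2
  u2 = a.0 | b.0 has moves =a=> u3, =b=> u4
  u3 = 0 | b.0 has moves =b=> u5
  u4 = a.0 | 0 has moves =a=> u5
  u5 = 0 | 0 has moves ∅
Reachable graph of Q (6 states):
  v0 = a.a.((a.0 + 0) | b.0) has moves =a=> v1
  v1 = a.((a.0 + 0) | b.0) has moves =a=> v2
  v2 = (a.0 + 0) | b.0 has moves =a=> v3, =b=> v4
  v3 = 0 | b.0 has moves =b=> v5
  v4 = (a.0 + 0) | 0 has moves =a=> v5
  v5 = 0 | 0 has moves ∅
Coarsest stable partition (strong bisimilarity classes):
  B0 = {u0, v0}
  B1 = {u1, v1}
  B2 = {u2, v2}
  B3 = {u3, v3}
  B4 = {u5, v5}
  B5 = {u4, v4}
u0 ∈ B0, v0 ∈ B0 → same block
Bisimilar ⇒ trace-equivalent.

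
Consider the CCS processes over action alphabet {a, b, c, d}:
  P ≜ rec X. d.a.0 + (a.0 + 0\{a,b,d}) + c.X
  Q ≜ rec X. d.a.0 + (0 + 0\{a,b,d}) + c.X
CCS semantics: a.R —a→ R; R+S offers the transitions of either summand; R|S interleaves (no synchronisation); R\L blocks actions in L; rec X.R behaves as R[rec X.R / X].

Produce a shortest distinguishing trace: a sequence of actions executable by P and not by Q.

P's transition system — 3 states:
  m0 = rec X. d.a.0 + (a.0 + 0\{a,b,d}) + c.X ⊢ ··a··> m1, ··c··> m0, ··d··> m2
  m1 = 0 ⊢ ∅
  m2 = a.0 ⊢ ··a··> m1
Q's transition system — 3 states:
  n0 = rec X. d.a.0 + (0 + 0\{a,b,d}) + c.X ⊢ ··c··> n0, ··d··> n1
  n1 = a.0 ⊢ ··a··> n2
  n2 = 0 ⊢ ∅
Trace ⟨a⟩ through P, begin at {m0}:
  [1] a ⇒ {m1}
  — P admits the full trace.
Trace ⟨a⟩ through Q, begin at {n0}:
  [1] a ⇒ no successor for Q

a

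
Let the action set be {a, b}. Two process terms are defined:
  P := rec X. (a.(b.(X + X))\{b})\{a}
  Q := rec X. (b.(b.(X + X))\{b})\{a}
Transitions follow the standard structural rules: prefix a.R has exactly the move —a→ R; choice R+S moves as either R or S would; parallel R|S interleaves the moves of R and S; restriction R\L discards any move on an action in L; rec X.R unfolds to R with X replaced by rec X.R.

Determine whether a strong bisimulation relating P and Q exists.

LTS(P): 1 reachable states
  u0 = rec X. (a.(b.(X + X))\{b})\{a} has moves ·
LTS(Q): 2 reachable states
  v0 = rec X. (b.(b.(X + X))\{b})\{a} has moves =b=> v1
  v1 = (b.((rec X. (b.(b.(X + X))\{b})\{a}) + (rec X. (b.(b.(X + X))\{b})\{a})))\{b}\{a} has moves ·
Bisimilarity quotient blocks:
  B0 = {u0, v1}
  B1 = {v0}
u0 ∈ B0, v0 ∈ B1 → different blocks

NO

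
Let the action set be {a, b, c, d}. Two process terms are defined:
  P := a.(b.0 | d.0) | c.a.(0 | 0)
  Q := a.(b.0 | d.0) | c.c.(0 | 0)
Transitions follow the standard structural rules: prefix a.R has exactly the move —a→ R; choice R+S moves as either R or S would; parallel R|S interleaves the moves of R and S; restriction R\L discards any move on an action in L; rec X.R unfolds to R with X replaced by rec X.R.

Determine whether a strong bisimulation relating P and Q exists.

LTS(P): 15 reachable states
  p0 = a.(b.0 | d.0) | c.a.(0 | 0) ⊢ -a-> p1, -c-> p2
  p1 = b.0 | d.0 | c.a.(0 | 0) ⊢ -b-> p3, -c-> p4, -d-> p5
  p2 = a.(b.0 | d.0) | a.(0 | 0) ⊢ -a-> p4, -a-> p6
  p3 = 0 | d.0 | c.a.(0 | 0) ⊢ -c-> p7, -d-> p8
  p4 = b.0 | d.0 | a.(0 | 0) ⊢ -a-> p9, -b-> p7, -d-> p10
  p5 = b.0 | 0 | c.a.(0 | 0) ⊢ -b-> p8, -c-> p10
  p6 = a.(b.0 | d.0) | (0 | 0) ⊢ -a-> p9
  p7 = 0 | d.0 | a.(0 | 0) ⊢ -a-> p11, -d-> p12
  p8 = 0 | 0 | c.a.(0 | 0) ⊢ -c-> p12
  p9 = b.0 | d.0 | (0 | 0) ⊢ -b-> p11, -d-> p13
  p10 = b.0 | 0 | a.(0 | 0) ⊢ -a-> p13, -b-> p12
  p11 = 0 | d.0 | (0 | 0) ⊢ -d-> p14
  p12 = 0 | 0 | a.(0 | 0) ⊢ -a-> p14
  p13 = b.0 | 0 | (0 | 0) ⊢ -b-> p14
  p14 = 0 | 0 | (0 | 0) ⊢ stopped
LTS(Q): 15 reachable states
  q0 = a.(b.0 | d.0) | c.c.(0 | 0) ⊢ -a-> q1, -c-> q2
  q1 = b.0 | d.0 | c.c.(0 | 0) ⊢ -b-> q3, -c-> q4, -d-> q5
  q2 = a.(b.0 | d.0) | c.(0 | 0) ⊢ -a-> q4, -c-> q6
  q3 = 0 | d.0 | c.c.(0 | 0) ⊢ -c-> q7, -d-> q8
  q4 = b.0 | d.0 | c.(0 | 0) ⊢ -b-> q7, -c-> q9, -d-> q10
  q5 = b.0 | 0 | c.c.(0 | 0) ⊢ -b-> q8, -c-> q10
  q6 = a.(b.0 | d.0) | (0 | 0) ⊢ -a-> q9
  q7 = 0 | d.0 | c.(0 | 0) ⊢ -c-> q11, -d-> q12
  q8 = 0 | 0 | c.c.(0 | 0) ⊢ -c-> q12
  q9 = b.0 | d.0 | (0 | 0) ⊢ -b-> q11, -d-> q13
  q10 = b.0 | 0 | c.(0 | 0) ⊢ -b-> q12, -c-> q13
  q11 = 0 | d.0 | (0 | 0) ⊢ -d-> q14
  q12 = 0 | 0 | c.(0 | 0) ⊢ -c-> q14
  q13 = b.0 | 0 | (0 | 0) ⊢ -b-> q14
  q14 = 0 | 0 | (0 | 0) ⊢ stopped
Bisimilarity quotient blocks:
  B0 = {p0}
  B1 = {p2}
  B2 = {p6, q6}
  B3 = {p9, q9}
  B4 = {p11, q11}
  B5 = {p14, q14}
  B6 = {p13, q13}
  B7 = {p4}
  B8 = {p7}
  B9 = {p12}
  B10 = {p10}
  B11 = {p1}
  B12 = {p3}
  B13 = {p8}
  B14 = {p5}
  B15 = {q0}
  B16 = {q1}
  B17 = {q5}
  B18 = {q10}
  B19 = {q12}
  B20 = {q8}
  B21 = {q4}
  B22 = {q7}
  B23 = {q3}
  B24 = {q2}
p0 ∈ B0, q0 ∈ B15 → different blocks

NO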